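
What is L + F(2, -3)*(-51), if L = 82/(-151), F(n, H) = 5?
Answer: -38587/151 ≈ -255.54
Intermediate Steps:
L = -82/151 (L = 82*(-1/151) = -82/151 ≈ -0.54305)
L + F(2, -3)*(-51) = -82/151 + 5*(-51) = -82/151 - 255 = -38587/151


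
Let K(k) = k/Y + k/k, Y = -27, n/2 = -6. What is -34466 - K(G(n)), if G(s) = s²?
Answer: -103385/3 ≈ -34462.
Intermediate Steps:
n = -12 (n = 2*(-6) = -12)
K(k) = 1 - k/27 (K(k) = k/(-27) + k/k = k*(-1/27) + 1 = -k/27 + 1 = 1 - k/27)
-34466 - K(G(n)) = -34466 - (1 - 1/27*(-12)²) = -34466 - (1 - 1/27*144) = -34466 - (1 - 16/3) = -34466 - 1*(-13/3) = -34466 + 13/3 = -103385/3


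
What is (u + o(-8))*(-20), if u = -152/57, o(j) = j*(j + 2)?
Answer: -2720/3 ≈ -906.67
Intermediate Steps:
o(j) = j*(2 + j)
u = -8/3 (u = -152*1/57 = -8/3 ≈ -2.6667)
(u + o(-8))*(-20) = (-8/3 - 8*(2 - 8))*(-20) = (-8/3 - 8*(-6))*(-20) = (-8/3 + 48)*(-20) = (136/3)*(-20) = -2720/3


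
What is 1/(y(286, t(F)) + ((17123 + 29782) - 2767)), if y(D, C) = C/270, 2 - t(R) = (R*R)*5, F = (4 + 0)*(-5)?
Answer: 5/220653 ≈ 2.2660e-5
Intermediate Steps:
F = -20 (F = 4*(-5) = -20)
t(R) = 2 - 5*R**2 (t(R) = 2 - R*R*5 = 2 - R**2*5 = 2 - 5*R**2)
y(D, C) = C/270 (y(D, C) = C*(1/270) = C/270)
1/(y(286, t(F)) + ((17123 + 29782) - 2767)) = 1/((2 - 5*(-20)**2)/270 + ((17123 + 29782) - 2767)) = 1/((2 - 5*400)/270 + (46905 - 2767)) = 1/((2 - 2000)/270 + 44138) = 1/((1/270)*(-1998) + 44138) = 1/(-37/5 + 44138) = 1/(220653/5) = 5/220653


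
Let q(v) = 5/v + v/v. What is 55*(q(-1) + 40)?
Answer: 1980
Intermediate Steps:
q(v) = 1 + 5/v (q(v) = 5/v + 1 = 1 + 5/v)
55*(q(-1) + 40) = 55*((5 - 1)/(-1) + 40) = 55*(-1*4 + 40) = 55*(-4 + 40) = 55*36 = 1980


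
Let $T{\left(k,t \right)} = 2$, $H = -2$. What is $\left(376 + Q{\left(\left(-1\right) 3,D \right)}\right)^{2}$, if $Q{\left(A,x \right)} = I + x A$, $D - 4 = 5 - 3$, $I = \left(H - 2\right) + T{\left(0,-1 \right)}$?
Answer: $126736$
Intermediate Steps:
$I = -2$ ($I = \left(-2 - 2\right) + 2 = -4 + 2 = -2$)
$D = 6$ ($D = 4 + \left(5 - 3\right) = 4 + 2 = 6$)
$Q{\left(A,x \right)} = -2 + A x$ ($Q{\left(A,x \right)} = -2 + x A = -2 + A x$)
$\left(376 + Q{\left(\left(-1\right) 3,D \right)}\right)^{2} = \left(376 + \left(-2 + \left(-1\right) 3 \cdot 6\right)\right)^{2} = \left(376 - 20\right)^{2} = 356^{2} = 126736$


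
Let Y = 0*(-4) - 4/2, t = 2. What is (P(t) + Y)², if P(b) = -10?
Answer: 144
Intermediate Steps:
Y = -2 (Y = 0 - 4*½ = 0 - 2 = -2)
(P(t) + Y)² = (-10 - 2)² = (-12)² = 144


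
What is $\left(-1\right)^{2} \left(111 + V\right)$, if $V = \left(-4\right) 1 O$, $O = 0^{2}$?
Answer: $111$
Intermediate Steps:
$O = 0$
$V = 0$ ($V = \left(-4\right) 1 \cdot 0 = \left(-4\right) 0 = 0$)
$\left(-1\right)^{2} \left(111 + V\right) = \left(-1\right)^{2} \left(111 + 0\right) = 1 \cdot 111 = 111$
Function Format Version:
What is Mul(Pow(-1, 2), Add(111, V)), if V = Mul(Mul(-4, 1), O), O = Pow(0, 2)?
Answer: 111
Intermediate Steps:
O = 0
V = 0 (V = Mul(Mul(-4, 1), 0) = Mul(-4, 0) = 0)
Mul(Pow(-1, 2), Add(111, V)) = Mul(Pow(-1, 2), Add(111, 0)) = Mul(1, 111) = 111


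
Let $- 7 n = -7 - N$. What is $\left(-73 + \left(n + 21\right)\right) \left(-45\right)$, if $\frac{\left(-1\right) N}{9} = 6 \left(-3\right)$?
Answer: $\frac{8775}{7} \approx 1253.6$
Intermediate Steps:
$N = 162$ ($N = - 9 \cdot 6 \left(-3\right) = \left(-9\right) \left(-18\right) = 162$)
$n = \frac{169}{7}$ ($n = - \frac{-7 - 162}{7} = \left(- \frac{1}{7}\right) \left(-169\right) = \frac{169}{7} \approx 24.143$)
$\left(-73 + \left(n + 21\right)\right) \left(-45\right) = \left(-73 + \left(\frac{169}{7} + 21\right)\right) \left(-45\right) = \left(-73 + \frac{316}{7}\right) \left(-45\right) = \left(- \frac{195}{7}\right) \left(-45\right) = \frac{8775}{7}$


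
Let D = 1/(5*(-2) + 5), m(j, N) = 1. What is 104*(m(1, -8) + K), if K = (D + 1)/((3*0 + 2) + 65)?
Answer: 35256/335 ≈ 105.24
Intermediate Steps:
D = -⅕ (D = 1/(-10 + 5) = 1/(-5) = -⅕ ≈ -0.20000)
K = 4/335 (K = (-⅕ + 1)/((3*0 + 2) + 65) = 4/(5*((0 + 2) + 65)) = 4/(5*(2 + 65)) = (⅘)/67 = (⅘)*(1/67) = 4/335 ≈ 0.011940)
104*(m(1, -8) + K) = 104*(1 + 4/335) = 104*(339/335) = 35256/335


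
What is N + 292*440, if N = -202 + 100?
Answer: 128378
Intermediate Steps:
N = -102
N + 292*440 = -102 + 292*440 = -102 + 128480 = 128378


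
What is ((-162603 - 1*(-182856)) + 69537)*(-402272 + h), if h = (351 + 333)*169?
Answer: -25740638040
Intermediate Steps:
h = 115596 (h = 684*169 = 115596)
((-162603 - 1*(-182856)) + 69537)*(-402272 + h) = ((-162603 - 1*(-182856)) + 69537)*(-402272 + 115596) = ((-162603 + 182856) + 69537)*(-286676) = (20253 + 69537)*(-286676) = 89790*(-286676) = -25740638040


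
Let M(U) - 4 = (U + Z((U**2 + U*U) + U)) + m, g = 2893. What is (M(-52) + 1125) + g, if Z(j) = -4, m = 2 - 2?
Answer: 3966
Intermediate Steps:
m = 0
M(U) = U (M(U) = 4 + ((U - 4) + 0) = 4 + ((-4 + U) + 0) = 4 + (-4 + U) = U)
(M(-52) + 1125) + g = (-52 + 1125) + 2893 = 1073 + 2893 = 3966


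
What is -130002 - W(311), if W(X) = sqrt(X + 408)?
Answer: -130002 - sqrt(719) ≈ -1.3003e+5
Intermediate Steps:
W(X) = sqrt(408 + X)
-130002 - W(311) = -130002 - sqrt(408 + 311) = -130002 - sqrt(719)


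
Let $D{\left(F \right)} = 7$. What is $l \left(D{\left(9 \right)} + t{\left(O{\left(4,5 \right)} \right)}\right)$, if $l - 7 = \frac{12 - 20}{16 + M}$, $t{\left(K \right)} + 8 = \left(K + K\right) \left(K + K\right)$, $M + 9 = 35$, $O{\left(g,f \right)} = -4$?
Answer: $429$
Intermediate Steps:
$M = 26$ ($M = -9 + 35 = 26$)
$t{\left(K \right)} = -8 + 4 K^{2}$ ($t{\left(K \right)} = -8 + \left(K + K\right) \left(K + K\right) = -8 + 2 K 2 K = -8 + 4 K^{2}$)
$l = \frac{143}{21}$ ($l = 7 + \frac{12 - 20}{16 + 26} = 7 - \frac{8}{42} = 7 - \frac{4}{21} = \frac{143}{21} \approx 6.8095$)
$l \left(D{\left(9 \right)} + t{\left(O{\left(4,5 \right)} \right)}\right) = \frac{143 \left(7 - \left(8 - 4 \left(-4\right)^{2}\right)\right)}{21} = \frac{143 \left(7 + \left(-8 + 4 \cdot 16\right)\right)}{21} = \frac{143 \left(7 + \left(-8 + 64\right)\right)}{21} = \frac{143 \left(7 + 56\right)}{21} = \frac{143}{21} \cdot 63 = 429$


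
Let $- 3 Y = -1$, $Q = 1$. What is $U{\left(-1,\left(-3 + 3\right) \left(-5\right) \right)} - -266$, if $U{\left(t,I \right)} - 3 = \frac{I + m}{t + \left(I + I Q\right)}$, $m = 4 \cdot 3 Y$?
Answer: $265$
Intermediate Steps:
$Y = \frac{1}{3}$ ($Y = \left(- \frac{1}{3}\right) \left(-1\right) = \frac{1}{3} \approx 0.33333$)
$m = 4$ ($m = 4 \cdot 3 \cdot \frac{1}{3} = 12 \cdot \frac{1}{3} = 4$)
$U{\left(t,I \right)} = 3 + \frac{4 + I}{t + 2 I}$ ($U{\left(t,I \right)} = 3 + \frac{I + 4}{t + \left(I + I 1\right)} = 3 + \frac{4 + I}{t + \left(I + I\right)} = 3 + \frac{4 + I}{t + 2 I}$)
$U{\left(-1,\left(-3 + 3\right) \left(-5\right) \right)} - -266 = \frac{4 + 3 \left(-1\right) + 7 \left(-3 + 3\right) \left(-5\right)}{-1 + 2 \left(-3 + 3\right) \left(-5\right)} - -266 = \frac{4 - 3 + 7 \cdot 0 \left(-5\right)}{-1 + 2 \cdot 0 \left(-5\right)} + 266 = \frac{4 - 3 + 7 \cdot 0}{-1 + 2 \cdot 0} + 266 = \frac{4 - 3 + 0}{-1 + 0} + 266 = \frac{1}{-1} \cdot 1 + 266 = \left(-1\right) 1 + 266 = -1 + 266 = 265$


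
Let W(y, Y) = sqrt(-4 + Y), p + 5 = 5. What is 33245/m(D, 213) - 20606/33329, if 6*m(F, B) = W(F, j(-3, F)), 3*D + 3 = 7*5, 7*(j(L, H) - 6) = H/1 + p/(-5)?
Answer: -20606/33329 + 99735*sqrt(1554)/37 ≈ 1.0626e+5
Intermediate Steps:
p = 0 (p = -5 + 5 = 0)
j(L, H) = 6 + H/7 (j(L, H) = 6 + (H/1 + 0/(-5))/7 = 6 + (H*1 + 0*(-1/5))/7 = 6 + (H + 0)/7 = 6 + H/7)
D = 32/3 (D = -1 + (7*5)/3 = -1 + (1/3)*35 = -1 + 35/3 = 32/3 ≈ 10.667)
m(F, B) = sqrt(2 + F/7)/6 (m(F, B) = sqrt(-4 + (6 + F/7))/6 = sqrt(2 + F/7)/6)
33245/m(D, 213) - 20606/33329 = 33245/((sqrt(98 + 7*(32/3))/42)) - 20606/33329 = 33245/((sqrt(98 + 224/3)/42)) - 20606*1/33329 = 33245/((sqrt(518/3)/42)) - 20606/33329 = 33245/(((sqrt(1554)/3)/42)) - 20606/33329 = 33245/((sqrt(1554)/126)) - 20606/33329 = 33245*(3*sqrt(1554)/37) - 20606/33329 = 99735*sqrt(1554)/37 - 20606/33329 = -20606/33329 + 99735*sqrt(1554)/37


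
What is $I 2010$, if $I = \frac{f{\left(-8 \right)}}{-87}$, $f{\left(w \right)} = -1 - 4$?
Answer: $\frac{3350}{29} \approx 115.52$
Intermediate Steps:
$f{\left(w \right)} = -5$
$I = \frac{5}{87}$ ($I = - \frac{5}{-87} = \left(-5\right) \left(- \frac{1}{87}\right) = \frac{5}{87} \approx 0.057471$)
$I 2010 = \frac{5}{87} \cdot 2010 = \frac{3350}{29}$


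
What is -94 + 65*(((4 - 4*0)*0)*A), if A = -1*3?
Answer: -94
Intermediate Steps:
A = -3
-94 + 65*(((4 - 4*0)*0)*A) = -94 + 65*(((4 - 4*0)*0)*(-3)) = -94 + 65*(((4 + 0)*0)*(-3)) = -94 + 65*((4*0)*(-3)) = -94 + 65*(0*(-3)) = -94 + 65*0 = -94 + 0 = -94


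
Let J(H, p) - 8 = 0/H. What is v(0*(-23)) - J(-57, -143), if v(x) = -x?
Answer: -8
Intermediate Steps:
J(H, p) = 8 (J(H, p) = 8 + 0/H = 8 + 0 = 8)
v(0*(-23)) - J(-57, -143) = -0*(-23) - 1*8 = -1*0 - 8 = 0 - 8 = -8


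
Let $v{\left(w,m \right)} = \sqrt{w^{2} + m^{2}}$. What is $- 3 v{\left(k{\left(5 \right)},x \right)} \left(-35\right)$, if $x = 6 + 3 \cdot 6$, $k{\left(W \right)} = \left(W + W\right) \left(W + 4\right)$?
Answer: $630 \sqrt{241} \approx 9780.2$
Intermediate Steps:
$k{\left(W \right)} = 2 W \left(4 + W\right)$
$x = 24$ ($x = 6 + 18 = 24$)
$v{\left(w,m \right)} = \sqrt{m^{2} + w^{2}}$
$- 3 v{\left(k{\left(5 \right)},x \right)} \left(-35\right) = - 3 \sqrt{24^{2} + \left(2 \cdot 5 \left(4 + 5\right)\right)^{2}} \left(-35\right) = - 3 \sqrt{576 + \left(2 \cdot 5 \cdot 9\right)^{2}} \left(-35\right) = - 3 \sqrt{576 + 90^{2}} \left(-35\right) = - 3 \sqrt{576 + 8100} \left(-35\right) = - 3 \sqrt{8676} \left(-35\right) = - 3 \cdot 6 \sqrt{241} \left(-35\right) = - 18 \sqrt{241} \left(-35\right) = 630 \sqrt{241}$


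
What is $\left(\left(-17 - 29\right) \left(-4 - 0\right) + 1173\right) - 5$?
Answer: $1352$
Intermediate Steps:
$\left(\left(-17 - 29\right) \left(-4 - 0\right) + 1173\right) - 5 = \left(- 46 \left(-4 + 0\right) + 1173\right) - 5 = \left(\left(-46\right) \left(-4\right) + 1173\right) - 5 = \left(184 + 1173\right) - 5 = 1357 - 5 = 1352$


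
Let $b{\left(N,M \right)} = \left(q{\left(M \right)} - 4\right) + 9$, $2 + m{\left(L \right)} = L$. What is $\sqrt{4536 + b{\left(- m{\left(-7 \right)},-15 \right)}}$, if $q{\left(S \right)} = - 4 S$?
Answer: $\sqrt{4601} \approx 67.831$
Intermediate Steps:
$m{\left(L \right)} = -2 + L$
$b{\left(N,M \right)} = 5 - 4 M$ ($b{\left(N,M \right)} = \left(- 4 M - 4\right) + 9 = \left(-4 - 4 M\right) + 9 = 5 - 4 M$)
$\sqrt{4536 + b{\left(- m{\left(-7 \right)},-15 \right)}} = \sqrt{4536 + \left(5 - -60\right)} = \sqrt{4536 + \left(5 + 60\right)} = \sqrt{4536 + 65} = \sqrt{4601}$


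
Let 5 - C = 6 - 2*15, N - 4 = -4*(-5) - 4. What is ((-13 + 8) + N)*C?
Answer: 435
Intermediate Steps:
N = 20 (N = 4 + (-4*(-5) - 4) = 4 + (20 - 4) = 4 + 16 = 20)
C = 29 (C = 5 - (6 - 2*15) = 5 - (6 - 30) = 5 - 1*(-24) = 5 + 24 = 29)
((-13 + 8) + N)*C = ((-13 + 8) + 20)*29 = (-5 + 20)*29 = 15*29 = 435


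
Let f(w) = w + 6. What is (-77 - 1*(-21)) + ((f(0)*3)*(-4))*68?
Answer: -4952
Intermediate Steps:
f(w) = 6 + w
(-77 - 1*(-21)) + ((f(0)*3)*(-4))*68 = (-77 - 1*(-21)) + (((6 + 0)*3)*(-4))*68 = (-77 + 21) + ((6*3)*(-4))*68 = -56 + (18*(-4))*68 = -56 - 72*68 = -56 - 4896 = -4952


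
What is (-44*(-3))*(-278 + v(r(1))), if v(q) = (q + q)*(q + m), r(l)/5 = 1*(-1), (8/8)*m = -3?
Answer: -26136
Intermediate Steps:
m = -3
r(l) = -5 (r(l) = 5*(1*(-1)) = 5*(-1) = -5)
v(q) = 2*q*(-3 + q) (v(q) = (q + q)*(q - 3) = (2*q)*(-3 + q) = 2*q*(-3 + q))
(-44*(-3))*(-278 + v(r(1))) = (-44*(-3))*(-278 + 2*(-5)*(-3 - 5)) = 132*(-278 + 2*(-5)*(-8)) = 132*(-278 + 80) = 132*(-198) = -26136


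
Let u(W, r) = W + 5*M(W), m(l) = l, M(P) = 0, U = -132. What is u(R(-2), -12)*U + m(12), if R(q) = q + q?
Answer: 540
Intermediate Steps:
R(q) = 2*q
u(W, r) = W (u(W, r) = W + 5*0 = W + 0 = W)
u(R(-2), -12)*U + m(12) = (2*(-2))*(-132) + 12 = -4*(-132) + 12 = 528 + 12 = 540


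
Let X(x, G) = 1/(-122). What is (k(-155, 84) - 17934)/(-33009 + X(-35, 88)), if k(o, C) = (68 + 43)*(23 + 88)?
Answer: 684786/4027099 ≈ 0.17004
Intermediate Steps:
k(o, C) = 12321 (k(o, C) = 111*111 = 12321)
X(x, G) = -1/122
(k(-155, 84) - 17934)/(-33009 + X(-35, 88)) = (12321 - 17934)/(-33009 - 1/122) = -5613/(-4027099/122) = -5613*(-122/4027099) = 684786/4027099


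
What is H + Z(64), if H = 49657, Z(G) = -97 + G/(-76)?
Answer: 941624/19 ≈ 49559.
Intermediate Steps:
Z(G) = -97 - G/76 (Z(G) = -97 + G*(-1/76) = -97 - G/76)
H + Z(64) = 49657 + (-97 - 1/76*64) = 49657 + (-97 - 16/19) = 49657 - 1859/19 = 941624/19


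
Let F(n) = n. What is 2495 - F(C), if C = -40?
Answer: 2535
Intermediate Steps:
2495 - F(C) = 2495 - 1*(-40) = 2495 + 40 = 2535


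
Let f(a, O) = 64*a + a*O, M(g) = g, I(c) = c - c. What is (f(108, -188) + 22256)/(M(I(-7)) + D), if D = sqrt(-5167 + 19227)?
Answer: 4432*sqrt(3515)/3515 ≈ 74.754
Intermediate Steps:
I(c) = 0
D = 2*sqrt(3515) (D = sqrt(14060) = 2*sqrt(3515) ≈ 118.57)
f(a, O) = 64*a + O*a
(f(108, -188) + 22256)/(M(I(-7)) + D) = (108*(64 - 188) + 22256)/(0 + 2*sqrt(3515)) = (108*(-124) + 22256)/((2*sqrt(3515))) = (-13392 + 22256)*(sqrt(3515)/7030) = 8864*(sqrt(3515)/7030) = 4432*sqrt(3515)/3515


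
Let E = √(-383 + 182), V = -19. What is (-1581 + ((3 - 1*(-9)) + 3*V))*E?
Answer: -1626*I*√201 ≈ -23053.0*I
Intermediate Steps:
E = I*√201 (E = √(-201) = I*√201 ≈ 14.177*I)
(-1581 + ((3 - 1*(-9)) + 3*V))*E = (-1581 + ((3 - 1*(-9)) + 3*(-19)))*(I*√201) = (-1581 + ((3 + 9) - 57))*(I*√201) = (-1581 + (12 - 57))*(I*√201) = (-1581 - 45)*(I*√201) = -1626*I*√201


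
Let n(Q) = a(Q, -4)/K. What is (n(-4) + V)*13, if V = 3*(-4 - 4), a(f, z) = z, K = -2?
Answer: -286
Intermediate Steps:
V = -24 (V = 3*(-8) = -24)
n(Q) = 2 (n(Q) = -4/(-2) = -4*(-½) = 2)
(n(-4) + V)*13 = (2 - 24)*13 = -22*13 = -286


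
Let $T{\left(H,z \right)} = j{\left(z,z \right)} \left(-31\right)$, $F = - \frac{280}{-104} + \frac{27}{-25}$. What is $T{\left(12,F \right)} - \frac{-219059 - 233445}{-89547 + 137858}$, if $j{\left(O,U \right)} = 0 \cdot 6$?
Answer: $\frac{452504}{48311} \approx 9.3665$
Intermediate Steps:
$j{\left(O,U \right)} = 0$
$F = \frac{524}{325}$ ($F = \left(-280\right) \left(- \frac{1}{104}\right) + 27 \left(- \frac{1}{25}\right) = \frac{35}{13} - \frac{27}{25} = \frac{524}{325} \approx 1.6123$)
$T{\left(H,z \right)} = 0$ ($T{\left(H,z \right)} = 0 \left(-31\right) = 0$)
$T{\left(12,F \right)} - \frac{-219059 - 233445}{-89547 + 137858} = 0 - \frac{-219059 - 233445}{-89547 + 137858} = 0 - - \frac{452504}{48311} = 0 + \frac{452504}{48311} = \frac{452504}{48311}$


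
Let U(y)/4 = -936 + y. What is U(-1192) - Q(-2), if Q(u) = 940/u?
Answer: -8042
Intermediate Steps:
U(y) = -3744 + 4*y (U(y) = 4*(-936 + y) = -3744 + 4*y)
U(-1192) - Q(-2) = (-3744 + 4*(-1192)) - 940/(-2) = (-3744 - 4768) - 940*(-1)/2 = -8512 - 1*(-470) = -8512 + 470 = -8042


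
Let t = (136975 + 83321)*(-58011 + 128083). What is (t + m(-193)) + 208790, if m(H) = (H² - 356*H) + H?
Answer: 15436895866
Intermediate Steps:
t = 15436581312 (t = 220296*70072 = 15436581312)
m(H) = H² - 355*H
(t + m(-193)) + 208790 = (15436581312 - 193*(-355 - 193)) + 208790 = (15436581312 - 193*(-548)) + 208790 = (15436581312 + 105764) + 208790 = 15436687076 + 208790 = 15436895866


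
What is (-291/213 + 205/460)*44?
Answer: -66143/1633 ≈ -40.504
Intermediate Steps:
(-291/213 + 205/460)*44 = (-291*1/213 + 205*(1/460))*44 = (-97/71 + 41/92)*44 = -6013/6532*44 = -66143/1633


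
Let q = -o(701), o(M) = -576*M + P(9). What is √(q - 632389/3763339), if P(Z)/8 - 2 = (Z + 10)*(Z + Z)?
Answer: √5679588417393428233/3763339 ≈ 633.26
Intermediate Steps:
P(Z) = 16 + 16*Z*(10 + Z) (P(Z) = 16 + 8*((Z + 10)*(Z + Z)) = 16 + 8*((10 + Z)*(2*Z)) = 16 + 8*(2*Z*(10 + Z)) = 16 + 16*Z*(10 + Z))
o(M) = 2752 - 576*M (o(M) = -576*M + (16 + 16*9² + 160*9) = -576*M + (16 + 16*81 + 1440) = -576*M + (16 + 1296 + 1440) = -576*M + 2752 = 2752 - 576*M)
q = 401024 (q = -(2752 - 576*701) = -(2752 - 403776) = -1*(-401024) = 401024)
√(q - 632389/3763339) = √(401024 - 632389/3763339) = √(1509188626747/3763339) = √5679588417393428233/3763339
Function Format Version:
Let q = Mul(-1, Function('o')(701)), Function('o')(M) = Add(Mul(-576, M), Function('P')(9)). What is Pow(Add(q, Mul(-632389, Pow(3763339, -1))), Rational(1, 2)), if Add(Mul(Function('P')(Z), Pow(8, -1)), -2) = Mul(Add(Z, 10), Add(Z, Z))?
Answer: Mul(Rational(1, 3763339), Pow(5679588417393428233, Rational(1, 2))) ≈ 633.26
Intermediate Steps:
Function('P')(Z) = Add(16, Mul(16, Z, Add(10, Z))) (Function('P')(Z) = Add(16, Mul(8, Mul(Add(Z, 10), Add(Z, Z)))) = Add(16, Mul(8, Mul(Add(10, Z), Mul(2, Z)))) = Add(16, Mul(8, Mul(2, Z, Add(10, Z)))) = Add(16, Mul(16, Z, Add(10, Z))))
Function('o')(M) = Add(2752, Mul(-576, M)) (Function('o')(M) = Add(Mul(-576, M), Add(16, Mul(16, Pow(9, 2)), Mul(160, 9))) = Add(Mul(-576, M), Add(16, Mul(16, 81), 1440)) = Add(Mul(-576, M), Add(16, 1296, 1440)) = Add(Mul(-576, M), 2752) = Add(2752, Mul(-576, M)))
q = 401024 (q = Mul(-1, Add(2752, Mul(-576, 701))) = Mul(-1, Add(2752, -403776)) = Mul(-1, -401024) = 401024)
Pow(Add(q, Mul(-632389, Pow(3763339, -1))), Rational(1, 2)) = Pow(Add(401024, Mul(-632389, Pow(3763339, -1))), Rational(1, 2)) = Pow(Add(401024, Mul(-632389, Rational(1, 3763339))), Rational(1, 2)) = Pow(Add(401024, Rational(-632389, 3763339)), Rational(1, 2)) = Pow(Rational(1509188626747, 3763339), Rational(1, 2)) = Mul(Rational(1, 3763339), Pow(5679588417393428233, Rational(1, 2)))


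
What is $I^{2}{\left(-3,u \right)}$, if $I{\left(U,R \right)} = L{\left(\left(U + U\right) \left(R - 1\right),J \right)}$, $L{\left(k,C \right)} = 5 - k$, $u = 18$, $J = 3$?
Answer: $11449$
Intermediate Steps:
$I{\left(U,R \right)} = 5 - 2 U \left(-1 + R\right)$ ($I{\left(U,R \right)} = 5 - \left(U + U\right) \left(R - 1\right) = 5 - 2 U \left(-1 + R\right)$)
$I^{2}{\left(-3,u \right)} = \left(5 - - 6 \left(-1 + 18\right)\right)^{2} = \left(5 - \left(-6\right) 17\right)^{2} = \left(5 + 102\right)^{2} = 107^{2} = 11449$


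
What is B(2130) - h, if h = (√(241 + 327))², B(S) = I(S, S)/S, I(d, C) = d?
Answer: -567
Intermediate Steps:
B(S) = 1 (B(S) = S/S = 1)
h = 568 (h = (√568)² = (2*√142)² = 568)
B(2130) - h = 1 - 1*568 = 1 - 568 = -567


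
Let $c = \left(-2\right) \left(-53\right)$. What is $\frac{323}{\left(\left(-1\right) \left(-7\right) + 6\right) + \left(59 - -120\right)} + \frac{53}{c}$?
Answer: $\frac{419}{192} \approx 2.1823$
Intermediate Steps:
$c = 106$
$\frac{323}{\left(\left(-1\right) \left(-7\right) + 6\right) + \left(59 - -120\right)} + \frac{53}{c} = \frac{323}{\left(\left(-1\right) \left(-7\right) + 6\right) + \left(59 - -120\right)} + \frac{53}{106} = \frac{323}{\left(7 + 6\right) + \left(59 + 120\right)} + 53 \cdot \frac{1}{106} = \frac{323}{13 + 179} + \frac{1}{2} = \frac{323}{192} + \frac{1}{2} = \frac{419}{192}$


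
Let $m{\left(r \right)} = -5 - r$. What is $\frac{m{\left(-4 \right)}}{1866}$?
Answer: $- \frac{1}{1866} \approx -0.00053591$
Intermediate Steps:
$\frac{m{\left(-4 \right)}}{1866} = \frac{-5 - -4}{1866} = \frac{-5 + 4}{1866} = \frac{1}{1866} \left(-1\right) = - \frac{1}{1866}$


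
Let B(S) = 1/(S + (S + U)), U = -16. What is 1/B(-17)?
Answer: -50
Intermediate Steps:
B(S) = 1/(-16 + 2*S) (B(S) = 1/(S + (S - 16)) = 1/(S + (-16 + S)) = 1/(-16 + 2*S))
1/B(-17) = 1/(1/(2*(-8 - 17))) = 1/((1/2)/(-25)) = 1/((1/2)*(-1/25)) = 1/(-1/50) = -50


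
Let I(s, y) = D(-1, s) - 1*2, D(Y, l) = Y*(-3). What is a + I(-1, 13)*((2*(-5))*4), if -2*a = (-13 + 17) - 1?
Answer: -83/2 ≈ -41.500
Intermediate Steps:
D(Y, l) = -3*Y
I(s, y) = 1 (I(s, y) = -3*(-1) - 1*2 = 3 - 2 = 1)
a = -3/2 (a = -((-13 + 17) - 1)/2 = -(4 - 1)/2 = -½*3 = -3/2 ≈ -1.5000)
a + I(-1, 13)*((2*(-5))*4) = -3/2 + 1*((2*(-5))*4) = -3/2 + 1*(-10*4) = -3/2 + 1*(-40) = -3/2 - 40 = -83/2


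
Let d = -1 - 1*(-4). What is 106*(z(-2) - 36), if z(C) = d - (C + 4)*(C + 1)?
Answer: -3286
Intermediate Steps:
d = 3 (d = -1 + 4 = 3)
z(C) = 3 - (1 + C)*(4 + C) (z(C) = 3 - (C + 4)*(C + 1) = 3 - (4 + C)*(1 + C) = 3 - (1 + C)*(4 + C))
106*(z(-2) - 36) = 106*((-1 - 1*(-2)² - 5*(-2)) - 36) = 106*((-1 - 1*4 + 10) - 36) = 106*((-1 - 4 + 10) - 36) = 106*(5 - 36) = 106*(-31) = -3286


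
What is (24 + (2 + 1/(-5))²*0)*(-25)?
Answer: -600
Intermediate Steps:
(24 + (2 + 1/(-5))²*0)*(-25) = (24 + (2 - ⅕)²*0)*(-25) = (24 + (9/5)²*0)*(-25) = (24 + (81/25)*0)*(-25) = (24 + 0)*(-25) = 24*(-25) = -600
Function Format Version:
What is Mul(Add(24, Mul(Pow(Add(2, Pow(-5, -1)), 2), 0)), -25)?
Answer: -600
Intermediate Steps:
Mul(Add(24, Mul(Pow(Add(2, Pow(-5, -1)), 2), 0)), -25) = Mul(Add(24, Mul(Pow(Add(2, Rational(-1, 5)), 2), 0)), -25) = Mul(Add(24, Mul(Pow(Rational(9, 5), 2), 0)), -25) = Mul(Add(24, Mul(Rational(81, 25), 0)), -25) = Mul(Add(24, 0), -25) = Mul(24, -25) = -600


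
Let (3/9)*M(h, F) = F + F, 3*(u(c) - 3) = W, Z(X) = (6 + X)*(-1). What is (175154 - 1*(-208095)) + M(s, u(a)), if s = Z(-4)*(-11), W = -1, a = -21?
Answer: 383265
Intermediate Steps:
Z(X) = -6 - X
s = 22 (s = (-6 - 1*(-4))*(-11) = (-6 + 4)*(-11) = -2*(-11) = 22)
u(c) = 8/3 (u(c) = 3 + (1/3)*(-1) = 3 - 1/3 = 8/3)
M(h, F) = 6*F (M(h, F) = 3*(F + F) = 3*(2*F) = 6*F)
(175154 - 1*(-208095)) + M(s, u(a)) = (175154 - 1*(-208095)) + 6*(8/3) = (175154 + 208095) + 16 = 383249 + 16 = 383265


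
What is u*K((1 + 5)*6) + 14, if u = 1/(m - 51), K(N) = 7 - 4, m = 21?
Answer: 139/10 ≈ 13.900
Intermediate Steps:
K(N) = 3
u = -1/30 (u = 1/(21 - 51) = 1/(-30) = -1/30 ≈ -0.033333)
u*K((1 + 5)*6) + 14 = -1/30*3 + 14 = -⅒ + 14 = 139/10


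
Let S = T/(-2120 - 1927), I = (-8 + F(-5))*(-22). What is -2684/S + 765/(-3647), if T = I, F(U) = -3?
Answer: 1800639483/40117 ≈ 44885.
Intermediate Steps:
I = 242 (I = (-8 - 3)*(-22) = -11*(-22) = 242)
T = 242
S = -242/4047 (S = 242/(-2120 - 1927) = 242/(-4047) = 242*(-1/4047) = -242/4047 ≈ -0.059797)
-2684/S + 765/(-3647) = -2684/(-242/4047) + 765/(-3647) = -2684*(-4047/242) + 765*(-1/3647) = 493734/11 - 765/3647 = 1800639483/40117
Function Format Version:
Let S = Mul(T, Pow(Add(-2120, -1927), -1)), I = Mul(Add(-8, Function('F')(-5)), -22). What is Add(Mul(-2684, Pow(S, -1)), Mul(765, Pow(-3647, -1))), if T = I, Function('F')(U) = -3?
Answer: Rational(1800639483, 40117) ≈ 44885.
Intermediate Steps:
I = 242 (I = Mul(Add(-8, -3), -22) = Mul(-11, -22) = 242)
T = 242
S = Rational(-242, 4047) (S = Mul(242, Pow(Add(-2120, -1927), -1)) = Mul(242, Pow(-4047, -1)) = Mul(242, Rational(-1, 4047)) = Rational(-242, 4047) ≈ -0.059797)
Add(Mul(-2684, Pow(S, -1)), Mul(765, Pow(-3647, -1))) = Add(Mul(-2684, Pow(Rational(-242, 4047), -1)), Mul(765, Pow(-3647, -1))) = Add(Mul(-2684, Rational(-4047, 242)), Mul(765, Rational(-1, 3647))) = Add(Rational(493734, 11), Rational(-765, 3647)) = Rational(1800639483, 40117)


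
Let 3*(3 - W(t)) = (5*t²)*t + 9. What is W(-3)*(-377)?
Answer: -16965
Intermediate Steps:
W(t) = -5*t³/3 (W(t) = 3 - ((5*t²)*t + 9)/3 = 3 - (5*t³ + 9)/3 = 3 - (9 + 5*t³)/3 = 3 + (-3 - 5*t³/3) = -5*t³/3)
W(-3)*(-377) = -5/3*(-3)³*(-377) = -5/3*(-27)*(-377) = 45*(-377) = -16965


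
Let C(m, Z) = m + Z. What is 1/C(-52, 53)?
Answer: 1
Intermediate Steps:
C(m, Z) = Z + m
1/C(-52, 53) = 1/(53 - 52) = 1/1 = 1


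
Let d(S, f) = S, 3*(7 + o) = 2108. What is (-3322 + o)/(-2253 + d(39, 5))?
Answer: 7879/6642 ≈ 1.1862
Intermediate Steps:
o = 2087/3 (o = -7 + (⅓)*2108 = -7 + 2108/3 = 2087/3 ≈ 695.67)
(-3322 + o)/(-2253 + d(39, 5)) = (-3322 + 2087/3)/(-2253 + 39) = -7879/3/(-2214) = -7879/3*(-1/2214) = 7879/6642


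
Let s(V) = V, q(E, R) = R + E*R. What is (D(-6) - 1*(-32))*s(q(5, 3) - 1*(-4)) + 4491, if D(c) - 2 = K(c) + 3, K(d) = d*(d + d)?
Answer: 6889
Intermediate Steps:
K(d) = 2*d² (K(d) = d*(2*d) = 2*d²)
D(c) = 5 + 2*c² (D(c) = 2 + (2*c² + 3) = 2 + (3 + 2*c²) = 5 + 2*c²)
(D(-6) - 1*(-32))*s(q(5, 3) - 1*(-4)) + 4491 = ((5 + 2*(-6)²) - 1*(-32))*(3*(1 + 5) - 1*(-4)) + 4491 = ((5 + 2*36) + 32)*(3*6 + 4) + 4491 = ((5 + 72) + 32)*(18 + 4) + 4491 = (77 + 32)*22 + 4491 = 109*22 + 4491 = 2398 + 4491 = 6889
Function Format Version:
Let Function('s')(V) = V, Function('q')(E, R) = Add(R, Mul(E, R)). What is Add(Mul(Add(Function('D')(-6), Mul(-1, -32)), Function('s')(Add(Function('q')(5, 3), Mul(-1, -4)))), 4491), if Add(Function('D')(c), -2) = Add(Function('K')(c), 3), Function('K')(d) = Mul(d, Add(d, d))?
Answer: 6889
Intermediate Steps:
Function('K')(d) = Mul(2, Pow(d, 2)) (Function('K')(d) = Mul(d, Mul(2, d)) = Mul(2, Pow(d, 2)))
Function('D')(c) = Add(5, Mul(2, Pow(c, 2))) (Function('D')(c) = Add(2, Add(Mul(2, Pow(c, 2)), 3)) = Add(2, Add(3, Mul(2, Pow(c, 2)))) = Add(5, Mul(2, Pow(c, 2))))
Add(Mul(Add(Function('D')(-6), Mul(-1, -32)), Function('s')(Add(Function('q')(5, 3), Mul(-1, -4)))), 4491) = Add(Mul(Add(Add(5, Mul(2, Pow(-6, 2))), Mul(-1, -32)), Add(Mul(3, Add(1, 5)), Mul(-1, -4))), 4491) = Add(Mul(Add(Add(5, Mul(2, 36)), 32), Add(Mul(3, 6), 4)), 4491) = Add(Mul(Add(Add(5, 72), 32), Add(18, 4)), 4491) = Add(Mul(Add(77, 32), 22), 4491) = Add(Mul(109, 22), 4491) = Add(2398, 4491) = 6889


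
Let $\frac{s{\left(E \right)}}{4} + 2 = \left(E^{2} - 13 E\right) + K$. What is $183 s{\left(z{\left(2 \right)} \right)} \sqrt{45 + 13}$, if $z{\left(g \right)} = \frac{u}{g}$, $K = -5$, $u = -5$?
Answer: $23241 \sqrt{58} \approx 1.77 \cdot 10^{5}$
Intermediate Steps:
$z{\left(g \right)} = - \frac{5}{g}$
$s{\left(E \right)} = -28 - 52 E + 4 E^{2}$ ($s{\left(E \right)} = -8 + 4 \left(\left(E^{2} - 13 E\right) - 5\right) = -8 + 4 \left(-5 + E^{2} - 13 E\right) = -8 - \left(20 - 4 E^{2} + 52 E\right) = -28 - 52 E + 4 E^{2}$)
$183 s{\left(z{\left(2 \right)} \right)} \sqrt{45 + 13} = 183 \left(-28 - 52 \left(- \frac{5}{2}\right) + 4 \left(- \frac{5}{2}\right)^{2}\right) \sqrt{45 + 13} = 183 \left(-28 - 52 \left(\left(-5\right) \frac{1}{2}\right) + 4 \left(\left(-5\right) \frac{1}{2}\right)^{2}\right) \sqrt{58} = 183 \left(-28 - -130 + 4 \left(- \frac{5}{2}\right)^{2}\right) \sqrt{58} = 183 \left(-28 + 130 + 4 \cdot \frac{25}{4}\right) \sqrt{58} = 183 \left(-28 + 130 + 25\right) \sqrt{58} = 183 \cdot 127 \sqrt{58} = 23241 \sqrt{58}$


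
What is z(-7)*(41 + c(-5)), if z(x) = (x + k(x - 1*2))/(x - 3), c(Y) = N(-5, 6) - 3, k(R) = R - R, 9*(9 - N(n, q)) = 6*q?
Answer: 301/10 ≈ 30.100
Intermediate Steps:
N(n, q) = 9 - 2*q/3
k(R) = 0
c(Y) = 2 (c(Y) = (9 - 2/3*6) - 3 = (9 - 4) - 3 = 5 - 3 = 2)
z(x) = x/(-3 + x) (z(x) = (x + 0)/(x - 3) = x/(-3 + x))
z(-7)*(41 + c(-5)) = (-7/(-3 - 7))*(41 + 2) = -7/(-10)*43 = -7*(-1/10)*43 = (7/10)*43 = 301/10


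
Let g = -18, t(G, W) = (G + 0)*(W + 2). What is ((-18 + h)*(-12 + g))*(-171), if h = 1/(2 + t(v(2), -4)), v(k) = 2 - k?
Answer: -89775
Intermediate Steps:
t(G, W) = G*(2 + W)
h = 1/2 (h = 1/(2 + (2 - 1*2)*(2 - 4)) = 1/(2 + (2 - 2)*(-2)) = 1/(2 + 0*(-2)) = 1/(2 + 0) = 1/2 ≈ 0.50000)
((-18 + h)*(-12 + g))*(-171) = ((-18 + 1/2)*(-12 - 18))*(-171) = -35/2*(-30)*(-171) = 525*(-171) = -89775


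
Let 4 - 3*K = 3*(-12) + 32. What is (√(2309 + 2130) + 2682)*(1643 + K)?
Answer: 4413678 + 4937*√4439/3 ≈ 4.5233e+6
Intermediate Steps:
K = 8/3 (K = 4/3 - (3*(-12) + 32)/3 = 4/3 - (-36 + 32)/3 = 4/3 - ⅓*(-4) = 4/3 + 4/3 = 8/3 ≈ 2.6667)
(√(2309 + 2130) + 2682)*(1643 + K) = (√(2309 + 2130) + 2682)*(1643 + 8/3) = (√4439 + 2682)*(4937/3) = (2682 + √4439)*(4937/3) = 4413678 + 4937*√4439/3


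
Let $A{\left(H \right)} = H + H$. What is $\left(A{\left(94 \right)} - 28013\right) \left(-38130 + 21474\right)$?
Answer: $463453200$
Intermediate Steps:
$A{\left(H \right)} = 2 H$
$\left(A{\left(94 \right)} - 28013\right) \left(-38130 + 21474\right) = \left(2 \cdot 94 - 28013\right) \left(-38130 + 21474\right) = \left(188 - 28013\right) \left(-16656\right) = \left(-27825\right) \left(-16656\right) = 463453200$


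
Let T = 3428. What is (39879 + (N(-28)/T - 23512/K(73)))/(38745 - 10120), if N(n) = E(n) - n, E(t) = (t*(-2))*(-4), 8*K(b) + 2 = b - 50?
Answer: 556503062/515164125 ≈ 1.0802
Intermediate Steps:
K(b) = -13/2 + b/8 (K(b) = -¼ + (b - 50)/8 = -¼ + (-50 + b)/8 = -¼ + (-25/4 + b/8) = -13/2 + b/8)
E(t) = 8*t (E(t) = -2*t*(-4) = 8*t)
N(n) = 7*n (N(n) = 8*n - n = 7*n)
(39879 + (N(-28)/T - 23512/K(73)))/(38745 - 10120) = (39879 + ((7*(-28))/3428 - 23512/(-13/2 + (⅛)*73)))/(38745 - 10120) = (39879 + (-196*1/3428 - 23512/(-13/2 + 73/8)))/28625 = (39879 + (-49/857 - 23512/21/8))*(1/28625) = (39879 + (-49/857 - 23512*8/21))*(1/28625) = (39879 + (-49/857 - 188096/21))*(1/28625) = (39879 - 161199301/17997)*(1/28625) = (556503062/17997)*(1/28625) = 556503062/515164125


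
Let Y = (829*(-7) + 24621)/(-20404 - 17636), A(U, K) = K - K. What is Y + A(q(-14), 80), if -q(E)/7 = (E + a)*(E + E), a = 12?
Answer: -9409/19020 ≈ -0.49469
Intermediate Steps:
q(E) = -14*E*(12 + E) (q(E) = -7*(E + 12)*(E + E) = -7*(12 + E)*2*E = -14*E*(12 + E))
A(U, K) = 0
Y = -9409/19020 (Y = (-5803 + 24621)/(-38040) = 18818*(-1/38040) = -9409/19020 ≈ -0.49469)
Y + A(q(-14), 80) = -9409/19020 + 0 = -9409/19020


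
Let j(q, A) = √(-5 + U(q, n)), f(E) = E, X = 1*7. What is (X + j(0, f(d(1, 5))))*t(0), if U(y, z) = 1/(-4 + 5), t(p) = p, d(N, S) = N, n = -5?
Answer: 0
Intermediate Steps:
U(y, z) = 1 (U(y, z) = 1/1 = 1)
X = 7
j(q, A) = 2*I (j(q, A) = √(-5 + 1) = √(-4) = 2*I)
(X + j(0, f(d(1, 5))))*t(0) = (7 + 2*I)*0 = 0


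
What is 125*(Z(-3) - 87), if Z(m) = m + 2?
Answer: -11000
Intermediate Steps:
Z(m) = 2 + m
125*(Z(-3) - 87) = 125*((2 - 3) - 87) = 125*(-1 - 87) = 125*(-88) = -11000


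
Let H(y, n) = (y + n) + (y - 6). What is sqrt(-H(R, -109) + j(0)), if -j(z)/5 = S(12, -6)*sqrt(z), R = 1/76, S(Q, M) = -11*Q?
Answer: sqrt(166022)/38 ≈ 10.723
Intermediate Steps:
R = 1/76 ≈ 0.013158
H(y, n) = -6 + n + 2*y (H(y, n) = (n + y) + (-6 + y) = -6 + n + 2*y)
j(z) = 660*sqrt(z) (j(z) = -5*(-11*12)*sqrt(z) = -(-660)*sqrt(z) = 660*sqrt(z))
sqrt(-H(R, -109) + j(0)) = sqrt(-(-6 - 109 + 2*(1/76)) + 660*sqrt(0)) = sqrt(-(-6 - 109 + 1/38) + 660*0) = sqrt(-1*(-4369/38) + 0) = sqrt(4369/38 + 0) = sqrt(4369/38) = sqrt(166022)/38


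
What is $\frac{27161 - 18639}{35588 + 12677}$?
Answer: $\frac{8522}{48265} \approx 0.17657$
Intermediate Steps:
$\frac{27161 - 18639}{35588 + 12677} = \frac{8522}{48265}$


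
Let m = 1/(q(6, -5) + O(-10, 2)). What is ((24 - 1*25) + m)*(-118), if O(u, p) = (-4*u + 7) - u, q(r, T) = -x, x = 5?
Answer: 3009/26 ≈ 115.73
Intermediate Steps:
q(r, T) = -5 (q(r, T) = -1*5 = -5)
O(u, p) = 7 - 5*u (O(u, p) = (7 - 4*u) - u = 7 - 5*u)
m = 1/52 (m = 1/(-5 + (7 - 5*(-10))) = 1/(-5 + (7 + 50)) = 1/(-5 + 57) = 1/52 ≈ 0.019231)
((24 - 1*25) + m)*(-118) = ((24 - 1*25) + 1/52)*(-118) = ((24 - 25) + 1/52)*(-118) = (-1 + 1/52)*(-118) = -51/52*(-118) = 3009/26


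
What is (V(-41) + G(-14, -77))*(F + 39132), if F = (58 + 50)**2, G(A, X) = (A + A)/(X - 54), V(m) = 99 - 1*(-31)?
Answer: 866478168/131 ≈ 6.6143e+6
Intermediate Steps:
V(m) = 130 (V(m) = 99 + 31 = 130)
G(A, X) = 2*A/(-54 + X) (G(A, X) = (2*A)/(-54 + X) = 2*A/(-54 + X))
F = 11664 (F = 108**2 = 11664)
(V(-41) + G(-14, -77))*(F + 39132) = (130 + 2*(-14)/(-54 - 77))*(11664 + 39132) = (130 + 2*(-14)/(-131))*50796 = (130 + 2*(-14)*(-1/131))*50796 = (130 + 28/131)*50796 = (17058/131)*50796 = 866478168/131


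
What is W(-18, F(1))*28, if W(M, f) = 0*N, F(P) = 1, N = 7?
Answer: 0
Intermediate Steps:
W(M, f) = 0 (W(M, f) = 0*7 = 0)
W(-18, F(1))*28 = 0*28 = 0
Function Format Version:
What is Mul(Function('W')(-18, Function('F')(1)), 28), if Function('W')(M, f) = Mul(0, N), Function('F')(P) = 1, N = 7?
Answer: 0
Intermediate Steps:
Function('W')(M, f) = 0 (Function('W')(M, f) = Mul(0, 7) = 0)
Mul(Function('W')(-18, Function('F')(1)), 28) = Mul(0, 28) = 0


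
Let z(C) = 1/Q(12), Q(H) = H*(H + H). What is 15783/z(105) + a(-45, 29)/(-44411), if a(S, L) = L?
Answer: 201870378115/44411 ≈ 4.5455e+6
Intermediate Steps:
Q(H) = 2*H**2 (Q(H) = H*(2*H) = 2*H**2)
z(C) = 1/288 (z(C) = 1/(2*12**2) = 1/(2*144) = 1/288)
15783/z(105) + a(-45, 29)/(-44411) = 15783/(1/288) + 29/(-44411) = 15783*288 + 29*(-1/44411) = 4545504 - 29/44411 = 201870378115/44411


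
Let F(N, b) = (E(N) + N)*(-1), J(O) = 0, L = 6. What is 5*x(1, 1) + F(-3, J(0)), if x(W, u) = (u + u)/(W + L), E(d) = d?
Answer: 52/7 ≈ 7.4286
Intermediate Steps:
x(W, u) = 2*u/(6 + W) (x(W, u) = (u + u)/(W + 6) = (2*u)/(6 + W) = 2*u/(6 + W))
F(N, b) = -2*N (F(N, b) = (N + N)*(-1) = (2*N)*(-1) = -2*N)
5*x(1, 1) + F(-3, J(0)) = 5*(2*1/(6 + 1)) - 2*(-3) = 5*(2*1/7) + 6 = 5*(2*1*(1/7)) + 6 = 5*(2/7) + 6 = 10/7 + 6 = 52/7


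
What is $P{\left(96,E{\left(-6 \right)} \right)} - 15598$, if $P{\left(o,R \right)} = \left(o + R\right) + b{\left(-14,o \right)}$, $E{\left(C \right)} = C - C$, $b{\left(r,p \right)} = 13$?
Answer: $-15489$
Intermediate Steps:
$E{\left(C \right)} = 0$
$P{\left(o,R \right)} = 13 + R + o$ ($P{\left(o,R \right)} = \left(o + R\right) + 13 = \left(R + o\right) + 13 = 13 + R + o$)
$P{\left(96,E{\left(-6 \right)} \right)} - 15598 = \left(13 + 0 + 96\right) - 15598 = 109 - 15598 = -15489$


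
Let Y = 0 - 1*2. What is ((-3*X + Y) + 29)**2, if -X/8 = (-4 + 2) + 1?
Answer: 9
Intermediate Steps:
Y = -2 (Y = 0 - 2 = -2)
X = 8 (X = -8*((-4 + 2) + 1) = -8*(-2 + 1) = -8*(-1) = 8)
((-3*X + Y) + 29)**2 = ((-3*8 - 2) + 29)**2 = ((-24 - 2) + 29)**2 = (-26 + 29)**2 = 3**2 = 9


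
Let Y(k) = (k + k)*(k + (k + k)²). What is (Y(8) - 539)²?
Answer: 13579225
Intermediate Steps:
Y(k) = 2*k*(k + 4*k²) (Y(k) = (2*k)*(k + (2*k)²) = (2*k)*(k + 4*k²) = 2*k*(k + 4*k²))
(Y(8) - 539)² = (8²*(2 + 8*8) - 539)² = (64*(2 + 64) - 539)² = (64*66 - 539)² = (4224 - 539)² = 3685² = 13579225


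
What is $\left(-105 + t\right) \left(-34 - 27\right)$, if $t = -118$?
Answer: $13603$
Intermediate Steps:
$\left(-105 + t\right) \left(-34 - 27\right) = \left(-105 - 118\right) \left(-34 - 27\right) = - 223 \left(-34 - 27\right) = \left(-223\right) \left(-61\right) = 13603$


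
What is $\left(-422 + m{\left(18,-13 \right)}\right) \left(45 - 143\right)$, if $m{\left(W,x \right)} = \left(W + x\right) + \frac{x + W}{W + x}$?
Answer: $40768$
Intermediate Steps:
$m{\left(W,x \right)} = 1 + W + x$ ($m{\left(W,x \right)} = \left(W + x\right) + \frac{W + x}{W + x} = \left(W + x\right) + 1 = 1 + W + x$)
$\left(-422 + m{\left(18,-13 \right)}\right) \left(45 - 143\right) = \left(-422 + \left(1 + 18 - 13\right)\right) \left(45 - 143\right) = \left(-422 + 6\right) \left(-98\right) = \left(-416\right) \left(-98\right) = 40768$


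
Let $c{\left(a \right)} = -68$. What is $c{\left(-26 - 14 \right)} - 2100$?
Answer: $-2168$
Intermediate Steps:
$c{\left(-26 - 14 \right)} - 2100 = -68 - 2100 = -2168$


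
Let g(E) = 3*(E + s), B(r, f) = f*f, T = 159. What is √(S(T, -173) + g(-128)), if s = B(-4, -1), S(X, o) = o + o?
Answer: I*√727 ≈ 26.963*I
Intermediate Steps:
S(X, o) = 2*o
B(r, f) = f²
s = 1 (s = (-1)² = 1)
g(E) = 3 + 3*E (g(E) = 3*(E + 1) = 3*(1 + E) = 3 + 3*E)
√(S(T, -173) + g(-128)) = √(2*(-173) + (3 + 3*(-128))) = √(-346 + (3 - 384)) = √(-346 - 381) = √(-727) = I*√727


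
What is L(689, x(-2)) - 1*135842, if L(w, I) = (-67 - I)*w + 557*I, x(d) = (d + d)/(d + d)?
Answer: -182137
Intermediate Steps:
x(d) = 1 (x(d) = (2*d)/((2*d)) = (2*d)*(1/(2*d)) = 1)
L(w, I) = 557*I + w*(-67 - I) (L(w, I) = w*(-67 - I) + 557*I = 557*I + w*(-67 - I))
L(689, x(-2)) - 1*135842 = (-67*689 + 557*1 - 1*1*689) - 1*135842 = (-46163 + 557 - 689) - 135842 = -46295 - 135842 = -182137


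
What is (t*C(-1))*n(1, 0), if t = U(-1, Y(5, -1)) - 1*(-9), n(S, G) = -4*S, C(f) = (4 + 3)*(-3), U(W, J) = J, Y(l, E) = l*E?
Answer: 336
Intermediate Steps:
Y(l, E) = E*l
C(f) = -21 (C(f) = 7*(-3) = -21)
t = 4 (t = -1*5 - 1*(-9) = -5 + 9 = 4)
(t*C(-1))*n(1, 0) = (4*(-21))*(-4*1) = -84*(-4) = 336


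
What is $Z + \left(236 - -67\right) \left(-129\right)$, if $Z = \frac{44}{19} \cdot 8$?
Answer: $- \frac{742301}{19} \approx -39069.0$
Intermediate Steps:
$Z = \frac{352}{19}$ ($Z = 44 \cdot \frac{1}{19} \cdot 8 = \frac{44}{19} \cdot 8 = \frac{352}{19} \approx 18.526$)
$Z + \left(236 - -67\right) \left(-129\right) = \frac{352}{19} + \left(236 - -67\right) \left(-129\right) = \frac{352}{19} + \left(236 + 67\right) \left(-129\right) = \frac{352}{19} + 303 \left(-129\right) = \frac{352}{19} - 39087 = - \frac{742301}{19}$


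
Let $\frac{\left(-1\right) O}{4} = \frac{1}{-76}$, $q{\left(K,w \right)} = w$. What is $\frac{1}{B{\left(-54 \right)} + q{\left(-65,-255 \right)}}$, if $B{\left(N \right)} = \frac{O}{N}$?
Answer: $- \frac{1026}{261631} \approx -0.0039216$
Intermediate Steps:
$O = \frac{1}{19}$ ($O = - \frac{4}{-76} = \left(-4\right) \left(- \frac{1}{76}\right) = \frac{1}{19} \approx 0.052632$)
$B{\left(N \right)} = \frac{1}{19 N}$
$\frac{1}{B{\left(-54 \right)} + q{\left(-65,-255 \right)}} = \frac{1}{\frac{1}{19 \left(-54\right)} - 255} = \frac{1}{\frac{1}{19} \left(- \frac{1}{54}\right) - 255} = \frac{1}{- \frac{1}{1026} - 255} = \frac{1}{- \frac{261631}{1026}} = - \frac{1026}{261631}$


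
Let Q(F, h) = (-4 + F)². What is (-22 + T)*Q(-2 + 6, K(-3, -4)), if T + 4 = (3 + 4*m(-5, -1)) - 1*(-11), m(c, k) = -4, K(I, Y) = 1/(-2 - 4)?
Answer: 0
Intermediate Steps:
K(I, Y) = -⅙ (K(I, Y) = 1/(-6) = -⅙)
T = -6 (T = -4 + ((3 + 4*(-4)) - 1*(-11)) = -4 + ((3 - 16) + 11) = -4 + (-13 + 11) = -4 - 2 = -6)
(-22 + T)*Q(-2 + 6, K(-3, -4)) = (-22 - 6)*(-4 + (-2 + 6))² = -28*(-4 + 4)² = -28*0² = -28*0 = 0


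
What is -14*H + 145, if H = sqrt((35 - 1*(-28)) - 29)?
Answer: 145 - 14*sqrt(34) ≈ 63.367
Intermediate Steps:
H = sqrt(34) (H = sqrt((35 + 28) - 29) = sqrt(63 - 29) = sqrt(34) ≈ 5.8309)
-14*H + 145 = -14*sqrt(34) + 145 = 145 - 14*sqrt(34)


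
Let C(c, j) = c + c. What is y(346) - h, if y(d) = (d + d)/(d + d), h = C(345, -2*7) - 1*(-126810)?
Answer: -127499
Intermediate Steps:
C(c, j) = 2*c
h = 127500 (h = 2*345 - 1*(-126810) = 690 + 126810 = 127500)
y(d) = 1 (y(d) = (2*d)/((2*d)) = (2*d)*(1/(2*d)) = 1)
y(346) - h = 1 - 1*127500 = 1 - 127500 = -127499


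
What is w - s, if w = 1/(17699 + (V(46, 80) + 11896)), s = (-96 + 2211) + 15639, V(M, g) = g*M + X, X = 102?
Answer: -592575257/33377 ≈ -17754.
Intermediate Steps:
V(M, g) = 102 + M*g (V(M, g) = g*M + 102 = M*g + 102 = 102 + M*g)
s = 17754 (s = 2115 + 15639 = 17754)
w = 1/33377 (w = 1/(17699 + ((102 + 46*80) + 11896)) = 1/(17699 + ((102 + 3680) + 11896)) = 1/(17699 + (3782 + 11896)) = 1/(17699 + 15678) = 1/33377 ≈ 2.9961e-5)
w - s = 1/33377 - 1*17754 = 1/33377 - 17754 = -592575257/33377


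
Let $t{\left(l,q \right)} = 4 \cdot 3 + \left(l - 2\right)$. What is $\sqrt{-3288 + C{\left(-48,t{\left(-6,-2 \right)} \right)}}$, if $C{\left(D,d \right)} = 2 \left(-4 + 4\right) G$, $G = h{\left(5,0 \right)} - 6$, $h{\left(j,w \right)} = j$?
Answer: $2 i \sqrt{822} \approx 57.341 i$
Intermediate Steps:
$t{\left(l,q \right)} = 10 + l$ ($t{\left(l,q \right)} = 12 + \left(l - 2\right) = 12 + \left(-2 + l\right) = 10 + l$)
$G = -1$ ($G = 5 - 6 = -1$)
$C{\left(D,d \right)} = 0$ ($C{\left(D,d \right)} = 2 \left(-4 + 4\right) \left(-1\right) = 2 \cdot 0 \left(-1\right) = 0 \left(-1\right) = 0$)
$\sqrt{-3288 + C{\left(-48,t{\left(-6,-2 \right)} \right)}} = \sqrt{-3288 + 0} = \sqrt{-3288} = 2 i \sqrt{822}$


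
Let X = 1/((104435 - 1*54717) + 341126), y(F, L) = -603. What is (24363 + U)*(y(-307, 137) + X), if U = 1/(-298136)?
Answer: -1711850937986564677/116524666784 ≈ -1.4691e+7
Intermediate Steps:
U = -1/298136 ≈ -3.3542e-6
X = 1/390844 (X = 1/((104435 - 54717) + 341126) = 1/(49718 + 341126) = 1/390844 ≈ 2.5586e-6)
(24363 + U)*(y(-307, 137) + X) = (24363 - 1/298136)*(-603 + 1/390844) = (7263487367/298136)*(-235678931/390844) = -1711850937986564677/116524666784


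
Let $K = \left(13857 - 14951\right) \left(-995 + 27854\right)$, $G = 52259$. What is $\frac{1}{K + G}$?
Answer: $- \frac{1}{29331487} \approx -3.4093 \cdot 10^{-8}$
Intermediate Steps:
$K = -29383746$ ($K = \left(-1094\right) 26859 = -29383746$)
$\frac{1}{K + G} = \frac{1}{-29383746 + 52259} = \frac{1}{-29331487} = - \frac{1}{29331487}$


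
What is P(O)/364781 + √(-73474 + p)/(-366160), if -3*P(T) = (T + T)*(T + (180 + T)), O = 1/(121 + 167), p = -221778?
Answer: -25921/22692296448 - I*√73813/183080 ≈ -1.1423e-6 - 0.001484*I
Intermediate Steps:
O = 1/288 ≈ 0.0034722
P(T) = -2*T*(180 + 2*T)/3 (P(T) = -(T + T)*(T + (180 + T))/3 = -2*T*(180 + 2*T)/3)
P(O)/364781 + √(-73474 + p)/(-366160) = -4/3*1/288*(90 + 1/288)/364781 + √(-73474 - 221778)/(-366160) = -4/3*1/288*25921/288*(1/364781) + √(-295252)*(-1/366160) = -25921/62208*1/364781 + (2*I*√73813)*(-1/366160) = -25921/22692296448 - I*√73813/183080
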